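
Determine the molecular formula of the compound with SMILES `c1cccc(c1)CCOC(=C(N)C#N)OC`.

Heavy atoms from the SMILES: 12 C, 2 N, 2 O.
Implicit hydrogens by atom environment:
  5 × C (aromatic): 1 H each → 5
  3 × C: no H
  2 × C: 2 H each → 4
  2 × O: no H
  1 × C: 3 H
  1 × C (aromatic): no H
  1 × N: 2 H
  1 × N: no H
  Total hydrogens = 14.
Molecular formula: C12H14N2O2

C12H14N2O2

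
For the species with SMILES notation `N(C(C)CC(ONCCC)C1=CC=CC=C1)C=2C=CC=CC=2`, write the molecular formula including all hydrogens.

Heavy atoms from the SMILES: 19 C, 2 N, 1 O.
Implicit hydrogens by atom environment:
  10 × C (aromatic): 1 H each → 10
  3 × C: 2 H each → 6
  2 × C: 3 H each → 6
  2 × C: 1 H each → 2
  2 × C (aromatic): no H
  2 × N: 1 H each → 2
  1 × O: no H
  Total hydrogens = 26.
Molecular formula: C19H26N2O

C19H26N2O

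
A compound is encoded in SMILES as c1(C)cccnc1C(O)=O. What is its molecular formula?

C7H7NO2

Heavy atoms from the SMILES: 7 C, 1 N, 2 O.
Implicit hydrogens by atom environment:
  3 × C (aromatic): 1 H each → 3
  2 × C (aromatic): no H
  1 × C: 3 H
  1 × C: no H
  1 × N (aromatic): no H
  1 × O: 1 H
  1 × O: no H
  Total hydrogens = 7.
Molecular formula: C7H7NO2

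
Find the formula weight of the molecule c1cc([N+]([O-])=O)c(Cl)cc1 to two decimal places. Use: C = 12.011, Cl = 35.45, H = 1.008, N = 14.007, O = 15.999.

Molecular formula: C6H4ClNO2.
M = 6×12.011 + 1×35.45 + 4×1.008 + 1×14.007 + 2×15.999 = 157.55 g/mol.

157.55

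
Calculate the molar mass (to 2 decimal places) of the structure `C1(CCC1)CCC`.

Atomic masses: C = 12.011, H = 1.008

98.19

Molecular formula: C7H14.
M = 7×12.011 + 14×1.008 = 98.19 g/mol.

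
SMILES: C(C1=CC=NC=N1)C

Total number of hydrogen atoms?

Hydrogens are implicit in SMILES; fill each atom to its normal valence:
  3 × C (aromatic): 1 H each → 3
  2 × N (aromatic): no H
  1 × C: 3 H
  1 × C: 2 H
  1 × C (aromatic): no H
  Total hydrogens = 8.

8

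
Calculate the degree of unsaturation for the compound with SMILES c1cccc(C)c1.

Molecular formula from the SMILES: C7H8.
DoU = (2C + 2 + N − H − X)/2 = (2·7 + 2 + 0 − 8 − 0)/2 = 8/2 = 4.
(Structurally: 1 ring(s) + 3 π bond(s) = 4.)

4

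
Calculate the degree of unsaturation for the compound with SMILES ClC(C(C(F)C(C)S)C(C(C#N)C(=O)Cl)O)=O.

Molecular formula from the SMILES: C9H10Cl2FNO3S.
DoU = (2C + 2 + N − H − X)/2 = (2·9 + 2 + 1 − 10 − 3)/2 = 8/2 = 4.
(Structurally: 0 ring(s) + 4 π bond(s) = 4.)

4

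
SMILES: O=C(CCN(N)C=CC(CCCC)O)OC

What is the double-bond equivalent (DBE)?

2

Molecular formula from the SMILES: C11H22N2O3.
DoU = (2C + 2 + N − H − X)/2 = (2·11 + 2 + 2 − 22 − 0)/2 = 4/2 = 2.
(Structurally: 0 ring(s) + 2 π bond(s) = 2.)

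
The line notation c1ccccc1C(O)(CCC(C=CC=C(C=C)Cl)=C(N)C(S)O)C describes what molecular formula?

C19H24ClNO2S

Heavy atoms from the SMILES: 19 C, 1 Cl, 1 N, 2 O, 1 S.
Implicit hydrogens by atom environment:
  5 × C: 1 H each → 5
  5 × C (aromatic): 1 H each → 5
  4 × C: no H
  3 × C: 2 H each → 6
  2 × O: 1 H each → 2
  1 × C: 3 H
  1 × C (aromatic): no H
  1 × Cl: no H
  1 × N: 2 H
  1 × S: 1 H
  Total hydrogens = 24.
Molecular formula: C19H24ClNO2S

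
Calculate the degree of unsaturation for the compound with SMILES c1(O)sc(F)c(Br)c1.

Molecular formula from the SMILES: C4H2BrFOS.
DoU = (2C + 2 + N − H − X)/2 = (2·4 + 2 + 0 − 2 − 2)/2 = 6/2 = 3.
(Structurally: 1 ring(s) + 2 π bond(s) = 3.)

3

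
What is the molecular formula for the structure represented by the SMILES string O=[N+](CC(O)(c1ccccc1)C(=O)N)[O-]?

C9H10N2O4

Heavy atoms from the SMILES: 9 C, 2 N, 4 O.
Implicit hydrogens by atom environment:
  5 × C (aromatic): 1 H each → 5
  2 × C: no H
  2 × O: no H
  1 × C: 2 H
  1 × C (aromatic): no H
  1 × N: 2 H
  1 × N (charge +1): no H
  1 × O: 1 H
  1 × O (charge -1): no H
  Total hydrogens = 10.
Molecular formula: C9H10N2O4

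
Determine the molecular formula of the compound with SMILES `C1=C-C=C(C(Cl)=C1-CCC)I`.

Heavy atoms from the SMILES: 9 C, 1 Cl, 1 I.
Implicit hydrogens by atom environment:
  3 × C (aromatic): 1 H each → 3
  3 × C (aromatic): no H
  2 × C: 2 H each → 4
  1 × C: 3 H
  1 × Cl: no H
  1 × I: no H
  Total hydrogens = 10.
Molecular formula: C9H10ClI

C9H10ClI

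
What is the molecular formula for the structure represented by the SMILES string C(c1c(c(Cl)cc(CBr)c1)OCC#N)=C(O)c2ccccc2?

Heavy atoms from the SMILES: 1 Br, 17 C, 1 Cl, 1 N, 2 O.
Implicit hydrogens by atom environment:
  7 × C (aromatic): 1 H each → 7
  5 × C (aromatic): no H
  2 × C: 2 H each → 4
  2 × C: no H
  1 × Br: no H
  1 × C: 1 H
  1 × Cl: no H
  1 × N: no H
  1 × O: 1 H
  1 × O: no H
  Total hydrogens = 13.
Molecular formula: C17H13BrClNO2

C17H13BrClNO2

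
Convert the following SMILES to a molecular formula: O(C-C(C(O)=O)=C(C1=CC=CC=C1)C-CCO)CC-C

C16H22O4

Heavy atoms from the SMILES: 16 C, 4 O.
Implicit hydrogens by atom environment:
  6 × C: 2 H each → 12
  5 × C (aromatic): 1 H each → 5
  3 × C: no H
  2 × O: 1 H each → 2
  2 × O: no H
  1 × C: 3 H
  1 × C (aromatic): no H
  Total hydrogens = 22.
Molecular formula: C16H22O4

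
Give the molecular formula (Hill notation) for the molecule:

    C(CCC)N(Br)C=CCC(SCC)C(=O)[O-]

Heavy atoms from the SMILES: 1 Br, 11 C, 1 N, 2 O, 1 S.
Implicit hydrogens by atom environment:
  5 × C: 2 H each → 10
  3 × C: 1 H each → 3
  2 × C: 3 H each → 6
  1 × Br: no H
  1 × C: no H
  1 × N: no H
  1 × O: no H
  1 × O (charge -1): no H
  1 × S: no H
  Total hydrogens = 19.
Net charge -1.
Molecular formula: C11H19BrNO2S-

C11H19BrNO2S-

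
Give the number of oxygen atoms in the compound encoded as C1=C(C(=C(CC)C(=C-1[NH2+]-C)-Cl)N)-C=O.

The symbol for oxygen appears 1 time in the SMILES.

1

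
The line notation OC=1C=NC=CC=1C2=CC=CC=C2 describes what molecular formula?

C11H9NO

Heavy atoms from the SMILES: 11 C, 1 N, 1 O.
Implicit hydrogens by atom environment:
  8 × C (aromatic): 1 H each → 8
  3 × C (aromatic): no H
  1 × N (aromatic): no H
  1 × O: 1 H
  Total hydrogens = 9.
Molecular formula: C11H9NO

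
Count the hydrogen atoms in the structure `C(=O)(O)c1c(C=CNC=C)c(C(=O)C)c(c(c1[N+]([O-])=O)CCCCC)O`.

22

Hydrogens are implicit in SMILES; fill each atom to its normal valence:
  6 × C (aromatic): no H
  5 × C: 2 H each → 10
  3 × C: 1 H each → 3
  3 × O: no H
  2 × C: 3 H each → 6
  2 × C: no H
  2 × O: 1 H each → 2
  1 × N: 1 H
  1 × N (charge +1): no H
  1 × O (charge -1): no H
  Total hydrogens = 22.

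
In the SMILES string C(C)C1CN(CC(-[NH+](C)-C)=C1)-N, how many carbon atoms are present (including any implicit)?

9

The symbol for carbon appears 9 times in the SMILES.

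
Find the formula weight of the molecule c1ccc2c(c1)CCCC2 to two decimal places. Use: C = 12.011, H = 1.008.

132.21

Molecular formula: C10H12.
M = 10×12.011 + 12×1.008 = 132.21 g/mol.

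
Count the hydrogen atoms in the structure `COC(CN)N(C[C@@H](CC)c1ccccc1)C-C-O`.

Hydrogens are implicit in SMILES; fill each atom to its normal valence:
  5 × C: 2 H each → 10
  5 × C (aromatic): 1 H each → 5
  2 × C: 3 H each → 6
  2 × C: 1 H each → 2
  1 × C (aromatic): no H
  1 × N: 2 H
  1 × N: no H
  1 × O: 1 H
  1 × O: no H
  Total hydrogens = 26.

26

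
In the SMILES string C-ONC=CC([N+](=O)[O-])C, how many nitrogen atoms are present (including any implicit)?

2

The symbol for nitrogen appears 2 times in the SMILES.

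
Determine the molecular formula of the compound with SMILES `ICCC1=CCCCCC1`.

Heavy atoms from the SMILES: 9 C, 1 I.
Implicit hydrogens by atom environment:
  7 × C: 2 H each → 14
  1 × C: 1 H
  1 × C: no H
  1 × I: no H
  Total hydrogens = 15.
Molecular formula: C9H15I

C9H15I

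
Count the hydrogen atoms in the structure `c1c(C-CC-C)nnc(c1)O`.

Hydrogens are implicit in SMILES; fill each atom to its normal valence:
  3 × C: 2 H each → 6
  2 × C (aromatic): 1 H each → 2
  2 × C (aromatic): no H
  2 × N (aromatic): no H
  1 × C: 3 H
  1 × O: 1 H
  Total hydrogens = 12.

12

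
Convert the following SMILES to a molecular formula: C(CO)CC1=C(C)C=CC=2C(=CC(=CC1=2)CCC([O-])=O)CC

Heavy atoms from the SMILES: 19 C, 3 O.
Implicit hydrogens by atom environment:
  6 × C: 2 H each → 12
  6 × C (aromatic): no H
  4 × C (aromatic): 1 H each → 4
  2 × C: 3 H each → 6
  1 × C: no H
  1 × O: 1 H
  1 × O: no H
  1 × O (charge -1): no H
  Total hydrogens = 23.
Net charge -1.
Molecular formula: C19H23O3-

C19H23O3-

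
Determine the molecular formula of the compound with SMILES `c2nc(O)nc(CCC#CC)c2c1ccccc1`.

Heavy atoms from the SMILES: 15 C, 2 N, 1 O.
Implicit hydrogens by atom environment:
  6 × C (aromatic): 1 H each → 6
  4 × C (aromatic): no H
  2 × C: 2 H each → 4
  2 × C: no H
  2 × N (aromatic): no H
  1 × C: 3 H
  1 × O: 1 H
  Total hydrogens = 14.
Molecular formula: C15H14N2O

C15H14N2O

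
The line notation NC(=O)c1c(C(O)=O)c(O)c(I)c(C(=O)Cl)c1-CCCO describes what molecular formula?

C12H11ClINO6

Heavy atoms from the SMILES: 12 C, 1 Cl, 1 I, 1 N, 6 O.
Implicit hydrogens by atom environment:
  6 × C (aromatic): no H
  3 × C: 2 H each → 6
  3 × C: no H
  3 × O: 1 H each → 3
  3 × O: no H
  1 × Cl: no H
  1 × I: no H
  1 × N: 2 H
  Total hydrogens = 11.
Molecular formula: C12H11ClINO6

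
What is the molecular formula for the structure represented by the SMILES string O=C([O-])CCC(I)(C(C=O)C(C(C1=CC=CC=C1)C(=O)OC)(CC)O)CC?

Heavy atoms from the SMILES: 20 C, 1 I, 6 O.
Implicit hydrogens by atom environment:
  5 × C (aromatic): 1 H each → 5
  4 × C: 2 H each → 8
  4 × C: no H
  4 × O: no H
  3 × C: 3 H each → 9
  3 × C: 1 H each → 3
  1 × C (aromatic): no H
  1 × I: no H
  1 × O: 1 H
  1 × O (charge -1): no H
  Total hydrogens = 26.
Net charge -1.
Molecular formula: C20H26IO6-

C20H26IO6-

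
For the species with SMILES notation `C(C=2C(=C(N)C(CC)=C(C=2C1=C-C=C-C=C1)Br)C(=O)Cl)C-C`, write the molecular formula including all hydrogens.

Heavy atoms from the SMILES: 1 Br, 18 C, 1 Cl, 1 N, 1 O.
Implicit hydrogens by atom environment:
  7 × C (aromatic): no H
  5 × C (aromatic): 1 H each → 5
  3 × C: 2 H each → 6
  2 × C: 3 H each → 6
  1 × Br: no H
  1 × C: no H
  1 × Cl: no H
  1 × N: 2 H
  1 × O: no H
  Total hydrogens = 19.
Molecular formula: C18H19BrClNO

C18H19BrClNO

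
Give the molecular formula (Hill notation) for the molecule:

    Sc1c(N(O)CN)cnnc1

Heavy atoms from the SMILES: 5 C, 4 N, 1 O, 1 S.
Implicit hydrogens by atom environment:
  2 × C (aromatic): 1 H each → 2
  2 × C (aromatic): no H
  2 × N (aromatic): no H
  1 × C: 2 H
  1 × N: 2 H
  1 × N: no H
  1 × O: 1 H
  1 × S: 1 H
  Total hydrogens = 8.
Molecular formula: C5H8N4OS

C5H8N4OS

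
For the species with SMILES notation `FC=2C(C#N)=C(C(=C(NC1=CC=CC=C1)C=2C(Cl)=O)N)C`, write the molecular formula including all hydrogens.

Heavy atoms from the SMILES: 15 C, 1 Cl, 1 F, 3 N, 1 O.
Implicit hydrogens by atom environment:
  7 × C (aromatic): no H
  5 × C (aromatic): 1 H each → 5
  2 × C: no H
  1 × C: 3 H
  1 × Cl: no H
  1 × F: no H
  1 × N: 2 H
  1 × N: 1 H
  1 × N: no H
  1 × O: no H
  Total hydrogens = 11.
Molecular formula: C15H11ClFN3O

C15H11ClFN3O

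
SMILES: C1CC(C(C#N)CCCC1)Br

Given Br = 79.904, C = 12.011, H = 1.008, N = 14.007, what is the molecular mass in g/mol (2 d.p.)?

216.12

Molecular formula: C9H14BrN.
M = 1×79.904 + 9×12.011 + 14×1.008 + 1×14.007 = 216.12 g/mol.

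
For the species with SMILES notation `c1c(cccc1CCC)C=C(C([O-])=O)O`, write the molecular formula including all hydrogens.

C12H13O3-

Heavy atoms from the SMILES: 12 C, 3 O.
Implicit hydrogens by atom environment:
  4 × C (aromatic): 1 H each → 4
  2 × C: 2 H each → 4
  2 × C: no H
  2 × C (aromatic): no H
  1 × C: 3 H
  1 × C: 1 H
  1 × O: 1 H
  1 × O: no H
  1 × O (charge -1): no H
  Total hydrogens = 13.
Net charge -1.
Molecular formula: C12H13O3-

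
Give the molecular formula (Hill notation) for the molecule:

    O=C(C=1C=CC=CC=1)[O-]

Heavy atoms from the SMILES: 7 C, 2 O.
Implicit hydrogens by atom environment:
  5 × C (aromatic): 1 H each → 5
  1 × C (aromatic): no H
  1 × C: no H
  1 × O: no H
  1 × O (charge -1): no H
  Total hydrogens = 5.
Net charge -1.
Molecular formula: C7H5O2-

C7H5O2-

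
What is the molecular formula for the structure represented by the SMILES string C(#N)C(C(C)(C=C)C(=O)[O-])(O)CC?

Heavy atoms from the SMILES: 9 C, 1 N, 3 O.
Implicit hydrogens by atom environment:
  4 × C: no H
  2 × C: 3 H each → 6
  2 × C: 2 H each → 4
  1 × C: 1 H
  1 × N: no H
  1 × O: 1 H
  1 × O: no H
  1 × O (charge -1): no H
  Total hydrogens = 12.
Net charge -1.
Molecular formula: C9H12NO3-

C9H12NO3-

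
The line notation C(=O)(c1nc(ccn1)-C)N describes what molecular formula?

Heavy atoms from the SMILES: 6 C, 3 N, 1 O.
Implicit hydrogens by atom environment:
  2 × C (aromatic): 1 H each → 2
  2 × C (aromatic): no H
  2 × N (aromatic): no H
  1 × C: 3 H
  1 × C: no H
  1 × N: 2 H
  1 × O: no H
  Total hydrogens = 7.
Molecular formula: C6H7N3O

C6H7N3O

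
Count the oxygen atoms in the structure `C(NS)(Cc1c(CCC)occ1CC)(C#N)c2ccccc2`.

1

The symbol for oxygen appears 1 time in the SMILES.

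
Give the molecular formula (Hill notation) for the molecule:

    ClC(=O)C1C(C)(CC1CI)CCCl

Heavy atoms from the SMILES: 9 C, 2 Cl, 1 I, 1 O.
Implicit hydrogens by atom environment:
  4 × C: 2 H each → 8
  2 × C: 1 H each → 2
  2 × C: no H
  2 × Cl: no H
  1 × C: 3 H
  1 × I: no H
  1 × O: no H
  Total hydrogens = 13.
Molecular formula: C9H13Cl2IO

C9H13Cl2IO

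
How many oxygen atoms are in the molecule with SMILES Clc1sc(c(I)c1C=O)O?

The symbol for oxygen appears 2 times in the SMILES.

2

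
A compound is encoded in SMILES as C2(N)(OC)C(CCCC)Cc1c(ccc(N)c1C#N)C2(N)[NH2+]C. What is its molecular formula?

C17H28N5O+

Heavy atoms from the SMILES: 17 C, 5 N, 1 O.
Implicit hydrogens by atom environment:
  4 × C: 2 H each → 8
  4 × C (aromatic): no H
  3 × C: 3 H each → 9
  3 × C: no H
  3 × N: 2 H each → 6
  2 × C (aromatic): 1 H each → 2
  1 × C: 1 H
  1 × N (charge +1): 2 H
  1 × N: no H
  1 × O: no H
  Total hydrogens = 28.
Net charge +1.
Molecular formula: C17H28N5O+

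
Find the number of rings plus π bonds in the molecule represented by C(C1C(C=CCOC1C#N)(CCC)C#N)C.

Molecular formula from the SMILES: C13H18N2O.
DoU = (2C + 2 + N − H − X)/2 = (2·13 + 2 + 2 − 18 − 0)/2 = 12/2 = 6.
(Structurally: 1 ring(s) + 5 π bond(s) = 6.)

6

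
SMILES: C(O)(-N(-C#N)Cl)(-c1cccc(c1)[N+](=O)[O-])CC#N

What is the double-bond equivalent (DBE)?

9

Molecular formula from the SMILES: C10H7ClN4O3.
DoU = (2C + 2 + N − H − X)/2 = (2·10 + 2 + 4 − 7 − 1)/2 = 18/2 = 9.
(Structurally: 1 ring(s) + 8 π bond(s) = 9.)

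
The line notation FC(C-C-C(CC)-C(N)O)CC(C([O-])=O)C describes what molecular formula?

C11H21FNO3-

Heavy atoms from the SMILES: 11 C, 1 F, 1 N, 3 O.
Implicit hydrogens by atom environment:
  4 × C: 2 H each → 8
  4 × C: 1 H each → 4
  2 × C: 3 H each → 6
  1 × C: no H
  1 × F: no H
  1 × N: 2 H
  1 × O: 1 H
  1 × O: no H
  1 × O (charge -1): no H
  Total hydrogens = 21.
Net charge -1.
Molecular formula: C11H21FNO3-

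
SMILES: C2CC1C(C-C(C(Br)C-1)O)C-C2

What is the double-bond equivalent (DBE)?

Molecular formula from the SMILES: C10H17BrO.
DoU = (2C + 2 + N − H − X)/2 = (2·10 + 2 + 0 − 17 − 1)/2 = 4/2 = 2.
(Structurally: 2 ring(s) + 0 π bond(s) = 2.)

2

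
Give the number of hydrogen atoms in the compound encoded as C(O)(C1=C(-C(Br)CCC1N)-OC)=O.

12

Hydrogens are implicit in SMILES; fill each atom to its normal valence:
  3 × C: no H
  2 × C: 2 H each → 4
  2 × C: 1 H each → 2
  2 × O: no H
  1 × Br: no H
  1 × C: 3 H
  1 × N: 2 H
  1 × O: 1 H
  Total hydrogens = 12.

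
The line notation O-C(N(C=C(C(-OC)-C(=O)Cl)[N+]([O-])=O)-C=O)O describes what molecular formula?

C7H9ClN2O7

Heavy atoms from the SMILES: 7 C, 1 Cl, 2 N, 7 O.
Implicit hydrogens by atom environment:
  4 × C: 1 H each → 4
  4 × O: no H
  2 × C: no H
  2 × O: 1 H each → 2
  1 × C: 3 H
  1 × Cl: no H
  1 × N: no H
  1 × N (charge +1): no H
  1 × O (charge -1): no H
  Total hydrogens = 9.
Molecular formula: C7H9ClN2O7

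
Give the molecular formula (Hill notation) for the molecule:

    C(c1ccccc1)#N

Heavy atoms from the SMILES: 7 C, 1 N.
Implicit hydrogens by atom environment:
  5 × C (aromatic): 1 H each → 5
  1 × C (aromatic): no H
  1 × C: no H
  1 × N: no H
  Total hydrogens = 5.
Molecular formula: C7H5N

C7H5N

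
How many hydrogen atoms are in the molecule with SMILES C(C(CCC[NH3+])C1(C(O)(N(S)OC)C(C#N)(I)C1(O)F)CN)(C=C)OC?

Hydrogens are implicit in SMILES; fill each atom to its normal valence:
  5 × C: 2 H each → 10
  5 × C: no H
  3 × C: 1 H each → 3
  2 × C: 3 H each → 6
  2 × N: no H
  2 × O: 1 H each → 2
  2 × O: no H
  1 × F: no H
  1 × I: no H
  1 × N (charge +1): 3 H
  1 × N: 2 H
  1 × S: 1 H
  Total hydrogens = 27.

27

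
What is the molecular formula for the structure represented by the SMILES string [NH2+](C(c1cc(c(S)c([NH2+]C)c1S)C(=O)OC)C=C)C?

Heavy atoms from the SMILES: 13 C, 2 N, 2 O, 2 S.
Implicit hydrogens by atom environment:
  5 × C (aromatic): no H
  3 × C: 3 H each → 9
  2 × C: 1 H each → 2
  2 × N (charge +1): 2 H each → 4
  2 × O: no H
  2 × S: 1 H each → 2
  1 × C: 2 H
  1 × C (aromatic): 1 H
  1 × C: no H
  Total hydrogens = 20.
Net charge +2.
Molecular formula: [C13H20N2O2S2]2+

[C13H20N2O2S2]2+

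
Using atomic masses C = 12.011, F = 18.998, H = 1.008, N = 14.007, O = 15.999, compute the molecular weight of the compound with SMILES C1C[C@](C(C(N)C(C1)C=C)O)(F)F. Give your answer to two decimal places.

Molecular formula: C9H15F2NO.
M = 9×12.011 + 2×18.998 + 15×1.008 + 1×14.007 + 1×15.999 = 191.22 g/mol.

191.22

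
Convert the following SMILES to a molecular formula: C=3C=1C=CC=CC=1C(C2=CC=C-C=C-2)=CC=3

C16H12

Heavy atoms from the SMILES: 16 C.
Implicit hydrogens by atom environment:
  12 × C (aromatic): 1 H each → 12
  4 × C (aromatic): no H
  Total hydrogens = 12.
Molecular formula: C16H12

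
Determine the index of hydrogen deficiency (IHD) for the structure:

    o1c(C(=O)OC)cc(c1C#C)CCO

6

Molecular formula from the SMILES: C10H10O4.
DoU = (2C + 2 + N − H − X)/2 = (2·10 + 2 + 0 − 10 − 0)/2 = 12/2 = 6.
(Structurally: 1 ring(s) + 5 π bond(s) = 6.)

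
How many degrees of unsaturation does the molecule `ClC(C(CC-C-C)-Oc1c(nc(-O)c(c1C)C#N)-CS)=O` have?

7

Molecular formula from the SMILES: C14H17ClN2O3S.
DoU = (2C + 2 + N − H − X)/2 = (2·14 + 2 + 2 − 17 − 1)/2 = 14/2 = 7.
(Structurally: 1 ring(s) + 6 π bond(s) = 7.)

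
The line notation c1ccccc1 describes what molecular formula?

C6H6

Heavy atoms from the SMILES: 6 C.
Implicit hydrogens by atom environment:
  6 × C (aromatic): 1 H each → 6
  Total hydrogens = 6.
Molecular formula: C6H6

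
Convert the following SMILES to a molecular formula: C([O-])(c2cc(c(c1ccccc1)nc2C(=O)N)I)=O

Heavy atoms from the SMILES: 13 C, 1 I, 2 N, 3 O.
Implicit hydrogens by atom environment:
  6 × C (aromatic): 1 H each → 6
  5 × C (aromatic): no H
  2 × C: no H
  2 × O: no H
  1 × I: no H
  1 × N: 2 H
  1 × N (aromatic): no H
  1 × O (charge -1): no H
  Total hydrogens = 8.
Net charge -1.
Molecular formula: C13H8IN2O3-

C13H8IN2O3-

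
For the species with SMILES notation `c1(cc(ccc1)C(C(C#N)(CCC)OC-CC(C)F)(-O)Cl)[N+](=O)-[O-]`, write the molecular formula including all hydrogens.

C16H20ClFN2O4

Heavy atoms from the SMILES: 16 C, 1 Cl, 1 F, 2 N, 4 O.
Implicit hydrogens by atom environment:
  4 × C: 2 H each → 8
  4 × C (aromatic): 1 H each → 4
  3 × C: no H
  2 × C: 3 H each → 6
  2 × C (aromatic): no H
  2 × O: no H
  1 × C: 1 H
  1 × Cl: no H
  1 × F: no H
  1 × N: no H
  1 × N (charge +1): no H
  1 × O: 1 H
  1 × O (charge -1): no H
  Total hydrogens = 20.
Molecular formula: C16H20ClFN2O4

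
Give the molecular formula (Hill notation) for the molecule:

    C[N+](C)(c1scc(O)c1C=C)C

C9H14NOS+

Heavy atoms from the SMILES: 9 C, 1 N, 1 O, 1 S.
Implicit hydrogens by atom environment:
  3 × C: 3 H each → 9
  3 × C (aromatic): no H
  1 × C: 2 H
  1 × C (aromatic): 1 H
  1 × C: 1 H
  1 × N (charge +1): no H
  1 × O: 1 H
  1 × S (aromatic): no H
  Total hydrogens = 14.
Net charge +1.
Molecular formula: C9H14NOS+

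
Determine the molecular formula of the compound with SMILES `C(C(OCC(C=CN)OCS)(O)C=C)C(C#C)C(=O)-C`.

Heavy atoms from the SMILES: 14 C, 1 N, 4 O, 1 S.
Implicit hydrogens by atom environment:
  6 × C: 1 H each → 6
  4 × C: 2 H each → 8
  3 × C: no H
  3 × O: no H
  1 × C: 3 H
  1 × N: 2 H
  1 × O: 1 H
  1 × S: 1 H
  Total hydrogens = 21.
Molecular formula: C14H21NO4S

C14H21NO4S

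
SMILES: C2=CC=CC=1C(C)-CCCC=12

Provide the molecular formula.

Heavy atoms from the SMILES: 11 C.
Implicit hydrogens by atom environment:
  4 × C (aromatic): 1 H each → 4
  3 × C: 2 H each → 6
  2 × C (aromatic): no H
  1 × C: 3 H
  1 × C: 1 H
  Total hydrogens = 14.
Molecular formula: C11H14

C11H14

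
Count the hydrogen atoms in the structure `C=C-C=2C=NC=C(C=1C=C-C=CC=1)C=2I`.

Hydrogens are implicit in SMILES; fill each atom to its normal valence:
  7 × C (aromatic): 1 H each → 7
  4 × C (aromatic): no H
  1 × C: 2 H
  1 × C: 1 H
  1 × I: no H
  1 × N (aromatic): no H
  Total hydrogens = 10.

10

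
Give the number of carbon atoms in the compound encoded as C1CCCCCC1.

The symbol for carbon appears 7 times in the SMILES.

7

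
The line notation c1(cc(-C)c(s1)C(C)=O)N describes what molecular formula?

Heavy atoms from the SMILES: 7 C, 1 N, 1 O, 1 S.
Implicit hydrogens by atom environment:
  3 × C (aromatic): no H
  2 × C: 3 H each → 6
  1 × C (aromatic): 1 H
  1 × C: no H
  1 × N: 2 H
  1 × O: no H
  1 × S (aromatic): no H
  Total hydrogens = 9.
Molecular formula: C7H9NOS

C7H9NOS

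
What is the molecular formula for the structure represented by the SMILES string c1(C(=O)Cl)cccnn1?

C5H3ClN2O

Heavy atoms from the SMILES: 5 C, 1 Cl, 2 N, 1 O.
Implicit hydrogens by atom environment:
  3 × C (aromatic): 1 H each → 3
  2 × N (aromatic): no H
  1 × C (aromatic): no H
  1 × C: no H
  1 × Cl: no H
  1 × O: no H
  Total hydrogens = 3.
Molecular formula: C5H3ClN2O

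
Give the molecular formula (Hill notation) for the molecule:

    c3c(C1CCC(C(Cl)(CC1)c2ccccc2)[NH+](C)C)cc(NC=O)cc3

Heavy atoms from the SMILES: 22 C, 1 Cl, 2 N, 1 O.
Implicit hydrogens by atom environment:
  9 × C (aromatic): 1 H each → 9
  4 × C: 2 H each → 8
  3 × C: 1 H each → 3
  3 × C (aromatic): no H
  2 × C: 3 H each → 6
  1 × C: no H
  1 × Cl: no H
  1 × N: 1 H
  1 × N (charge +1): 1 H
  1 × O: no H
  Total hydrogens = 28.
Net charge +1.
Molecular formula: C22H28ClN2O+

C22H28ClN2O+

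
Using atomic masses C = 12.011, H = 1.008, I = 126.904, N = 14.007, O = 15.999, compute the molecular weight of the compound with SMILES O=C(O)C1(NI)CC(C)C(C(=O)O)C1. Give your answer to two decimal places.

Molecular formula: C8H12INO4.
M = 8×12.011 + 12×1.008 + 1×126.904 + 1×14.007 + 4×15.999 = 313.09 g/mol.

313.09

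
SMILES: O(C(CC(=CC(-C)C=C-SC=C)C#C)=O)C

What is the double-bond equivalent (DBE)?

6

Molecular formula from the SMILES: C13H16O2S.
DoU = (2C + 2 + N − H − X)/2 = (2·13 + 2 + 0 − 16 − 0)/2 = 12/2 = 6.
(Structurally: 0 ring(s) + 6 π bond(s) = 6.)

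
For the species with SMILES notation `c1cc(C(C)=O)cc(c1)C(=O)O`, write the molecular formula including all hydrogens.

C9H8O3

Heavy atoms from the SMILES: 9 C, 3 O.
Implicit hydrogens by atom environment:
  4 × C (aromatic): 1 H each → 4
  2 × C (aromatic): no H
  2 × C: no H
  2 × O: no H
  1 × C: 3 H
  1 × O: 1 H
  Total hydrogens = 8.
Molecular formula: C9H8O3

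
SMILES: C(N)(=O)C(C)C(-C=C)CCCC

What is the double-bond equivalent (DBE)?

Molecular formula from the SMILES: C10H19NO.
DoU = (2C + 2 + N − H − X)/2 = (2·10 + 2 + 1 − 19 − 0)/2 = 4/2 = 2.
(Structurally: 0 ring(s) + 2 π bond(s) = 2.)

2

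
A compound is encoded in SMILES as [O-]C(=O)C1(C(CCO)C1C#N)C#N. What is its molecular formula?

C8H7N2O3-

Heavy atoms from the SMILES: 8 C, 2 N, 3 O.
Implicit hydrogens by atom environment:
  4 × C: no H
  2 × C: 2 H each → 4
  2 × C: 1 H each → 2
  2 × N: no H
  1 × O: 1 H
  1 × O: no H
  1 × O (charge -1): no H
  Total hydrogens = 7.
Net charge -1.
Molecular formula: C8H7N2O3-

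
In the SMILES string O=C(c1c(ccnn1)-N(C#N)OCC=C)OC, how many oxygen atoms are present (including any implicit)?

The symbol for oxygen appears 3 times in the SMILES.

3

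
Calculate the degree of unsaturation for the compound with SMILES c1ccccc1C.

4

Molecular formula from the SMILES: C7H8.
DoU = (2C + 2 + N − H − X)/2 = (2·7 + 2 + 0 − 8 − 0)/2 = 8/2 = 4.
(Structurally: 1 ring(s) + 3 π bond(s) = 4.)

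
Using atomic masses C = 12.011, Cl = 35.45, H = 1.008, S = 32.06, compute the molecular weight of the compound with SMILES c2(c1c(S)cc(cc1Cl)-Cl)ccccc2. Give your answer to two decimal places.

255.16

Molecular formula: C12H8Cl2S.
M = 12×12.011 + 2×35.45 + 8×1.008 + 1×32.06 = 255.16 g/mol.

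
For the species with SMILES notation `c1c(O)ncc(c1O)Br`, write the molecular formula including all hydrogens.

C5H4BrNO2

Heavy atoms from the SMILES: 1 Br, 5 C, 1 N, 2 O.
Implicit hydrogens by atom environment:
  3 × C (aromatic): no H
  2 × C (aromatic): 1 H each → 2
  2 × O: 1 H each → 2
  1 × Br: no H
  1 × N (aromatic): no H
  Total hydrogens = 4.
Molecular formula: C5H4BrNO2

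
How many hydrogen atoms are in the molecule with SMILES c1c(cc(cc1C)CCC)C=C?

Hydrogens are implicit in SMILES; fill each atom to its normal valence:
  3 × C: 2 H each → 6
  3 × C (aromatic): 1 H each → 3
  3 × C (aromatic): no H
  2 × C: 3 H each → 6
  1 × C: 1 H
  Total hydrogens = 16.

16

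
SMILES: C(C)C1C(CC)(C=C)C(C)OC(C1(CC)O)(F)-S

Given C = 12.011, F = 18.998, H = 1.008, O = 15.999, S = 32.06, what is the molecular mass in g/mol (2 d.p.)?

276.41

Molecular formula: C14H25FO2S.
M = 14×12.011 + 1×18.998 + 25×1.008 + 2×15.999 + 1×32.06 = 276.41 g/mol.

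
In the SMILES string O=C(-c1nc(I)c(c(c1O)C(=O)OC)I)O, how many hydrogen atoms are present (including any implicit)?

5

Hydrogens are implicit in SMILES; fill each atom to its normal valence:
  5 × C (aromatic): no H
  3 × O: no H
  2 × C: no H
  2 × I: no H
  2 × O: 1 H each → 2
  1 × C: 3 H
  1 × N (aromatic): no H
  Total hydrogens = 5.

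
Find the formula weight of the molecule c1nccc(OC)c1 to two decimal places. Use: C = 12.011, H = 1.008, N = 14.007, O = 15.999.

Molecular formula: C6H7NO.
M = 6×12.011 + 7×1.008 + 1×14.007 + 1×15.999 = 109.13 g/mol.

109.13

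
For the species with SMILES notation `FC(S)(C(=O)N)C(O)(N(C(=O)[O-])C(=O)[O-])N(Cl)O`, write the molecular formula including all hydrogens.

Heavy atoms from the SMILES: 5 C, 1 Cl, 1 F, 3 N, 7 O, 1 S.
Implicit hydrogens by atom environment:
  5 × C: no H
  3 × O: no H
  2 × N: no H
  2 × O: 1 H each → 2
  2 × O (charge -1): no H
  1 × Cl: no H
  1 × F: no H
  1 × N: 2 H
  1 × S: 1 H
  Total hydrogens = 5.
Net charge -2.
Molecular formula: [C5H5ClFN3O7S]2-

[C5H5ClFN3O7S]2-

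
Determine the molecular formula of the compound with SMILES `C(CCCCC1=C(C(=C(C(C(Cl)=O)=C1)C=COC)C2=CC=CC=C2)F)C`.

C22H24ClFO2

Heavy atoms from the SMILES: 22 C, 1 Cl, 1 F, 2 O.
Implicit hydrogens by atom environment:
  6 × C (aromatic): 1 H each → 6
  6 × C (aromatic): no H
  5 × C: 2 H each → 10
  2 × C: 3 H each → 6
  2 × C: 1 H each → 2
  2 × O: no H
  1 × C: no H
  1 × Cl: no H
  1 × F: no H
  Total hydrogens = 24.
Molecular formula: C22H24ClFO2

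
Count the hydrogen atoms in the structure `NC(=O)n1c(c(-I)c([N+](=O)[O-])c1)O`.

Hydrogens are implicit in SMILES; fill each atom to its normal valence:
  3 × C (aromatic): no H
  2 × O: no H
  1 × C (aromatic): 1 H
  1 × C: no H
  1 × I: no H
  1 × N: 2 H
  1 × N (aromatic): no H
  1 × N (charge +1): no H
  1 × O: 1 H
  1 × O (charge -1): no H
  Total hydrogens = 4.

4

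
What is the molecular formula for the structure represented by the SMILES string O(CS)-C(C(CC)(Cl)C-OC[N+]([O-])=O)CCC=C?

C11H20ClNO4S

Heavy atoms from the SMILES: 11 C, 1 Cl, 1 N, 4 O, 1 S.
Implicit hydrogens by atom environment:
  7 × C: 2 H each → 14
  3 × O: no H
  2 × C: 1 H each → 2
  1 × C: 3 H
  1 × C: no H
  1 × Cl: no H
  1 × N (charge +1): no H
  1 × O (charge -1): no H
  1 × S: 1 H
  Total hydrogens = 20.
Molecular formula: C11H20ClNO4S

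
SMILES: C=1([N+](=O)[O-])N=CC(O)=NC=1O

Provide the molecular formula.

C4H3N3O4

Heavy atoms from the SMILES: 4 C, 3 N, 4 O.
Implicit hydrogens by atom environment:
  3 × C (aromatic): no H
  2 × N (aromatic): no H
  2 × O: 1 H each → 2
  1 × C (aromatic): 1 H
  1 × N (charge +1): no H
  1 × O: no H
  1 × O (charge -1): no H
  Total hydrogens = 3.
Molecular formula: C4H3N3O4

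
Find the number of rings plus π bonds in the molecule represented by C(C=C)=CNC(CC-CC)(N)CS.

2

Molecular formula from the SMILES: C10H20N2S.
DoU = (2C + 2 + N − H − X)/2 = (2·10 + 2 + 2 − 20 − 0)/2 = 4/2 = 2.
(Structurally: 0 ring(s) + 2 π bond(s) = 2.)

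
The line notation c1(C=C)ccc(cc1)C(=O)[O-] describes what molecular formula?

C9H7O2-

Heavy atoms from the SMILES: 9 C, 2 O.
Implicit hydrogens by atom environment:
  4 × C (aromatic): 1 H each → 4
  2 × C (aromatic): no H
  1 × C: 2 H
  1 × C: 1 H
  1 × C: no H
  1 × O: no H
  1 × O (charge -1): no H
  Total hydrogens = 7.
Net charge -1.
Molecular formula: C9H7O2-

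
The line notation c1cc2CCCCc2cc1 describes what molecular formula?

C10H12

Heavy atoms from the SMILES: 10 C.
Implicit hydrogens by atom environment:
  4 × C: 2 H each → 8
  4 × C (aromatic): 1 H each → 4
  2 × C (aromatic): no H
  Total hydrogens = 12.
Molecular formula: C10H12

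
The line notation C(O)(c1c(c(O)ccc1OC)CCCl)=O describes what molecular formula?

C10H11ClO4

Heavy atoms from the SMILES: 10 C, 1 Cl, 4 O.
Implicit hydrogens by atom environment:
  4 × C (aromatic): no H
  2 × C: 2 H each → 4
  2 × C (aromatic): 1 H each → 2
  2 × O: 1 H each → 2
  2 × O: no H
  1 × C: 3 H
  1 × C: no H
  1 × Cl: no H
  Total hydrogens = 11.
Molecular formula: C10H11ClO4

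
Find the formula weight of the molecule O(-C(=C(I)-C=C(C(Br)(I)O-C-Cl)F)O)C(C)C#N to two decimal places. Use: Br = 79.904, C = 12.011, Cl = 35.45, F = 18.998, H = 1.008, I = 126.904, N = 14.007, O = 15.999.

Molecular formula: C9H8BrClFI2NO3.
M = 1×79.904 + 9×12.011 + 1×35.45 + 1×18.998 + 8×1.008 + 2×126.904 + 1×14.007 + 3×15.999 = 566.33 g/mol.

566.33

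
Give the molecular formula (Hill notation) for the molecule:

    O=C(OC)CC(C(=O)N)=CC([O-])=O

C7H8NO5-

Heavy atoms from the SMILES: 7 C, 1 N, 5 O.
Implicit hydrogens by atom environment:
  4 × C: no H
  4 × O: no H
  1 × C: 3 H
  1 × C: 2 H
  1 × C: 1 H
  1 × N: 2 H
  1 × O (charge -1): no H
  Total hydrogens = 8.
Net charge -1.
Molecular formula: C7H8NO5-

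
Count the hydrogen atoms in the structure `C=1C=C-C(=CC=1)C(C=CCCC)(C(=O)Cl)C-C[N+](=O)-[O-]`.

18

Hydrogens are implicit in SMILES; fill each atom to its normal valence:
  5 × C (aromatic): 1 H each → 5
  4 × C: 2 H each → 8
  2 × C: 1 H each → 2
  2 × C: no H
  2 × O: no H
  1 × C: 3 H
  1 × C (aromatic): no H
  1 × Cl: no H
  1 × N (charge +1): no H
  1 × O (charge -1): no H
  Total hydrogens = 18.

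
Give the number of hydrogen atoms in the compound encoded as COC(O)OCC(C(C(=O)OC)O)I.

13

Hydrogens are implicit in SMILES; fill each atom to its normal valence:
  4 × O: no H
  3 × C: 1 H each → 3
  2 × C: 3 H each → 6
  2 × O: 1 H each → 2
  1 × C: 2 H
  1 × C: no H
  1 × I: no H
  Total hydrogens = 13.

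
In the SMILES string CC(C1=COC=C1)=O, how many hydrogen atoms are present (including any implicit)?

6

Hydrogens are implicit in SMILES; fill each atom to its normal valence:
  3 × C (aromatic): 1 H each → 3
  1 × C: 3 H
  1 × C (aromatic): no H
  1 × C: no H
  1 × O (aromatic): no H
  1 × O: no H
  Total hydrogens = 6.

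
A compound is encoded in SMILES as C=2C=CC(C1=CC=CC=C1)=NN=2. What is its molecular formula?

Heavy atoms from the SMILES: 10 C, 2 N.
Implicit hydrogens by atom environment:
  8 × C (aromatic): 1 H each → 8
  2 × C (aromatic): no H
  2 × N (aromatic): no H
  Total hydrogens = 8.
Molecular formula: C10H8N2

C10H8N2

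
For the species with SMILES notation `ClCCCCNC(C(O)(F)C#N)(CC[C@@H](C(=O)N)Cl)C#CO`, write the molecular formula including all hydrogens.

Heavy atoms from the SMILES: 13 C, 2 Cl, 1 F, 3 N, 3 O.
Implicit hydrogens by atom environment:
  6 × C: 2 H each → 12
  6 × C: no H
  2 × Cl: no H
  2 × O: 1 H each → 2
  1 × C: 1 H
  1 × F: no H
  1 × N: 2 H
  1 × N: 1 H
  1 × N: no H
  1 × O: no H
  Total hydrogens = 18.
Molecular formula: C13H18Cl2FN3O3

C13H18Cl2FN3O3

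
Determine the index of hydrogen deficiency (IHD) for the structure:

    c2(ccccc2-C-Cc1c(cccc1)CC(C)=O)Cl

9

Molecular formula from the SMILES: C17H17ClO.
DoU = (2C + 2 + N − H − X)/2 = (2·17 + 2 + 0 − 17 − 1)/2 = 18/2 = 9.
(Structurally: 2 ring(s) + 7 π bond(s) = 9.)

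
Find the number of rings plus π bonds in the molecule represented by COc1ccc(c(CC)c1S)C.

4

Molecular formula from the SMILES: C10H14OS.
DoU = (2C + 2 + N − H − X)/2 = (2·10 + 2 + 0 − 14 − 0)/2 = 8/2 = 4.
(Structurally: 1 ring(s) + 3 π bond(s) = 4.)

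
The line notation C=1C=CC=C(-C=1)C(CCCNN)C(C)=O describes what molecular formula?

Heavy atoms from the SMILES: 12 C, 2 N, 1 O.
Implicit hydrogens by atom environment:
  5 × C (aromatic): 1 H each → 5
  3 × C: 2 H each → 6
  1 × C: 3 H
  1 × C: 1 H
  1 × C: no H
  1 × C (aromatic): no H
  1 × N: 2 H
  1 × N: 1 H
  1 × O: no H
  Total hydrogens = 18.
Molecular formula: C12H18N2O

C12H18N2O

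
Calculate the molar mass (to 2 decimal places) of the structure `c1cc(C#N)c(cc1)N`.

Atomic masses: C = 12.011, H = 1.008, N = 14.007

Molecular formula: C7H6N2.
M = 7×12.011 + 6×1.008 + 2×14.007 = 118.14 g/mol.

118.14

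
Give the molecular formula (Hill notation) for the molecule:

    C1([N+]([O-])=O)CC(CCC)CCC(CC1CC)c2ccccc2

Heavy atoms from the SMILES: 19 C, 1 N, 2 O.
Implicit hydrogens by atom environment:
  7 × C: 2 H each → 14
  5 × C (aromatic): 1 H each → 5
  4 × C: 1 H each → 4
  2 × C: 3 H each → 6
  1 × C (aromatic): no H
  1 × N (charge +1): no H
  1 × O: no H
  1 × O (charge -1): no H
  Total hydrogens = 29.
Molecular formula: C19H29NO2

C19H29NO2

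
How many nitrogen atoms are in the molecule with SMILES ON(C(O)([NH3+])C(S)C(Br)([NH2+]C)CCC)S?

3

The symbol for nitrogen appears 3 times in the SMILES.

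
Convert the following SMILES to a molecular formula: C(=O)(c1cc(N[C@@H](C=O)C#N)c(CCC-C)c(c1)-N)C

Heavy atoms from the SMILES: 15 C, 3 N, 2 O.
Implicit hydrogens by atom environment:
  4 × C (aromatic): no H
  3 × C: 2 H each → 6
  2 × C: 3 H each → 6
  2 × C (aromatic): 1 H each → 2
  2 × C: 1 H each → 2
  2 × C: no H
  2 × O: no H
  1 × N: 2 H
  1 × N: 1 H
  1 × N: no H
  Total hydrogens = 19.
Molecular formula: C15H19N3O2

C15H19N3O2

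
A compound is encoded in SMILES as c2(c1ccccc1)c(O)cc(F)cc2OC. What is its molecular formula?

Heavy atoms from the SMILES: 13 C, 1 F, 2 O.
Implicit hydrogens by atom environment:
  7 × C (aromatic): 1 H each → 7
  5 × C (aromatic): no H
  1 × C: 3 H
  1 × F: no H
  1 × O: 1 H
  1 × O: no H
  Total hydrogens = 11.
Molecular formula: C13H11FO2

C13H11FO2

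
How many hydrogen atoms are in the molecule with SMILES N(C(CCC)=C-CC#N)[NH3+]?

Hydrogens are implicit in SMILES; fill each atom to its normal valence:
  3 × C: 2 H each → 6
  2 × C: no H
  1 × C: 3 H
  1 × C: 1 H
  1 × N (charge +1): 3 H
  1 × N: 1 H
  1 × N: no H
  Total hydrogens = 14.

14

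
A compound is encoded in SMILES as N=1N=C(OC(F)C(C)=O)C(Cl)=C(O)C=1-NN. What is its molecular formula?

C7H8ClFN4O3

Heavy atoms from the SMILES: 7 C, 1 Cl, 1 F, 4 N, 3 O.
Implicit hydrogens by atom environment:
  4 × C (aromatic): no H
  2 × N (aromatic): no H
  2 × O: no H
  1 × C: 3 H
  1 × C: 1 H
  1 × C: no H
  1 × Cl: no H
  1 × F: no H
  1 × N: 2 H
  1 × N: 1 H
  1 × O: 1 H
  Total hydrogens = 8.
Molecular formula: C7H8ClFN4O3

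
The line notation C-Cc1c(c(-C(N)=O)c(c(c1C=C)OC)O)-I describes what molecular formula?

Heavy atoms from the SMILES: 12 C, 1 I, 1 N, 3 O.
Implicit hydrogens by atom environment:
  6 × C (aromatic): no H
  2 × C: 3 H each → 6
  2 × C: 2 H each → 4
  2 × O: no H
  1 × C: 1 H
  1 × C: no H
  1 × I: no H
  1 × N: 2 H
  1 × O: 1 H
  Total hydrogens = 14.
Molecular formula: C12H14INO3

C12H14INO3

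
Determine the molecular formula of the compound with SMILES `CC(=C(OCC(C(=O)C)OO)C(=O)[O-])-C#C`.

C10H11O6-

Heavy atoms from the SMILES: 10 C, 6 O.
Implicit hydrogens by atom environment:
  5 × C: no H
  4 × O: no H
  2 × C: 3 H each → 6
  2 × C: 1 H each → 2
  1 × C: 2 H
  1 × O: 1 H
  1 × O (charge -1): no H
  Total hydrogens = 11.
Net charge -1.
Molecular formula: C10H11O6-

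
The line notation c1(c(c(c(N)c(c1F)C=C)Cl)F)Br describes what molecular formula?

Heavy atoms from the SMILES: 1 Br, 8 C, 1 Cl, 2 F, 1 N.
Implicit hydrogens by atom environment:
  6 × C (aromatic): no H
  2 × F: no H
  1 × Br: no H
  1 × C: 2 H
  1 × C: 1 H
  1 × Cl: no H
  1 × N: 2 H
  Total hydrogens = 5.
Molecular formula: C8H5BrClF2N

C8H5BrClF2N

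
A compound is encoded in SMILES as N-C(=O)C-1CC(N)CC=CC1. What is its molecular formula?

C8H14N2O

Heavy atoms from the SMILES: 8 C, 2 N, 1 O.
Implicit hydrogens by atom environment:
  4 × C: 1 H each → 4
  3 × C: 2 H each → 6
  2 × N: 2 H each → 4
  1 × C: no H
  1 × O: no H
  Total hydrogens = 14.
Molecular formula: C8H14N2O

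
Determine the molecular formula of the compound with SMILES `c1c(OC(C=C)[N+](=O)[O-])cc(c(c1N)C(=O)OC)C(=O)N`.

C12H13N3O6

Heavy atoms from the SMILES: 12 C, 3 N, 6 O.
Implicit hydrogens by atom environment:
  5 × O: no H
  4 × C (aromatic): no H
  2 × C (aromatic): 1 H each → 2
  2 × C: 1 H each → 2
  2 × C: no H
  2 × N: 2 H each → 4
  1 × C: 3 H
  1 × C: 2 H
  1 × N (charge +1): no H
  1 × O (charge -1): no H
  Total hydrogens = 13.
Molecular formula: C12H13N3O6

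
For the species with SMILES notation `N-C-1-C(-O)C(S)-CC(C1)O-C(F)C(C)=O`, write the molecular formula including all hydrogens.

C9H16FNO3S

Heavy atoms from the SMILES: 9 C, 1 F, 1 N, 3 O, 1 S.
Implicit hydrogens by atom environment:
  5 × C: 1 H each → 5
  2 × C: 2 H each → 4
  2 × O: no H
  1 × C: 3 H
  1 × C: no H
  1 × F: no H
  1 × N: 2 H
  1 × O: 1 H
  1 × S: 1 H
  Total hydrogens = 16.
Molecular formula: C9H16FNO3S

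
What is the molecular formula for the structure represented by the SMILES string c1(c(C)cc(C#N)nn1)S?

Heavy atoms from the SMILES: 6 C, 3 N, 1 S.
Implicit hydrogens by atom environment:
  3 × C (aromatic): no H
  2 × N (aromatic): no H
  1 × C: 3 H
  1 × C (aromatic): 1 H
  1 × C: no H
  1 × N: no H
  1 × S: 1 H
  Total hydrogens = 5.
Molecular formula: C6H5N3S

C6H5N3S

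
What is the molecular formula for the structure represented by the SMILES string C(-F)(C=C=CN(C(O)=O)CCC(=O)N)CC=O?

Heavy atoms from the SMILES: 10 C, 1 F, 2 N, 4 O.
Implicit hydrogens by atom environment:
  4 × C: 1 H each → 4
  3 × C: 2 H each → 6
  3 × C: no H
  3 × O: no H
  1 × F: no H
  1 × N: 2 H
  1 × N: no H
  1 × O: 1 H
  Total hydrogens = 13.
Molecular formula: C10H13FN2O4

C10H13FN2O4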